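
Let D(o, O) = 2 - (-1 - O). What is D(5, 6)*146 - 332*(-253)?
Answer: 85310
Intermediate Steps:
D(o, O) = 3 + O (D(o, O) = 2 + (1 + O) = 3 + O)
D(5, 6)*146 - 332*(-253) = (3 + 6)*146 - 332*(-253) = 9*146 + 83996 = 1314 + 83996 = 85310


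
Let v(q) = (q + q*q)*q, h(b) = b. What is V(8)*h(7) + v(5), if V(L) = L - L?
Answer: 150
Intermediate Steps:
v(q) = q*(q + q**2) (v(q) = (q + q**2)*q = q*(q + q**2))
V(L) = 0
V(8)*h(7) + v(5) = 0*7 + 5**2*(1 + 5) = 0 + 25*6 = 0 + 150 = 150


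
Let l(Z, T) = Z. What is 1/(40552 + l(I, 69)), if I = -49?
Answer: 1/40503 ≈ 2.4690e-5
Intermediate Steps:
1/(40552 + l(I, 69)) = 1/(40552 - 49) = 1/40503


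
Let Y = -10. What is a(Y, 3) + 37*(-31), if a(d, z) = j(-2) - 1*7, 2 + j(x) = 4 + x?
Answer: -1154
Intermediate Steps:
j(x) = 2 + x (j(x) = -2 + (4 + x) = 2 + x)
a(d, z) = -7 (a(d, z) = (2 - 2) - 1*7 = 0 - 7 = -7)
a(Y, 3) + 37*(-31) = -7 + 37*(-31) = -7 - 1147 = -1154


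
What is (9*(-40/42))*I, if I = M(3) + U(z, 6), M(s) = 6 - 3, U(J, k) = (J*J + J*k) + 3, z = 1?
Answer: -780/7 ≈ -111.43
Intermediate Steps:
U(J, k) = 3 + J**2 + J*k (U(J, k) = (J**2 + J*k) + 3 = 3 + J**2 + J*k)
M(s) = 3
I = 13 (I = 3 + (3 + 1**2 + 1*6) = 3 + (3 + 1 + 6) = 3 + 10 = 13)
(9*(-40/42))*I = (9*(-40/42))*13 = (9*(-40*1/42))*13 = (9*(-20/21))*13 = -60/7*13 = -780/7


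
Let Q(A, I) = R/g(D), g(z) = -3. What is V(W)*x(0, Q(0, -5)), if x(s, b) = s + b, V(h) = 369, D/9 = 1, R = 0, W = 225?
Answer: 0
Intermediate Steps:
D = 9 (D = 9*1 = 9)
Q(A, I) = 0 (Q(A, I) = 0/(-3) = 0*(-⅓) = 0)
x(s, b) = b + s
V(W)*x(0, Q(0, -5)) = 369*(0 + 0) = 369*0 = 0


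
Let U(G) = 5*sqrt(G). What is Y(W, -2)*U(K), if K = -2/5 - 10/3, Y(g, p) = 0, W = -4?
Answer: 0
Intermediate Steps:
K = -56/15 (K = -2*1/5 - 10*1/3 = -2/5 - 10/3 = -56/15 ≈ -3.7333)
Y(W, -2)*U(K) = 0*(5*sqrt(-56/15)) = 0*(5*(2*I*sqrt(210)/15)) = 0*(2*I*sqrt(210)/3) = 0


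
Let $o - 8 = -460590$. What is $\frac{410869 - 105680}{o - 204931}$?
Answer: $- \frac{305189}{665513} \approx -0.45858$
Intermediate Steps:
$o = -460582$ ($o = 8 - 460590 = -460582$)
$\frac{410869 - 105680}{o - 204931} = \frac{410869 - 105680}{-460582 - 204931} = \frac{305189}{-665513} = 305189 \left(- \frac{1}{665513}\right) = - \frac{305189}{665513}$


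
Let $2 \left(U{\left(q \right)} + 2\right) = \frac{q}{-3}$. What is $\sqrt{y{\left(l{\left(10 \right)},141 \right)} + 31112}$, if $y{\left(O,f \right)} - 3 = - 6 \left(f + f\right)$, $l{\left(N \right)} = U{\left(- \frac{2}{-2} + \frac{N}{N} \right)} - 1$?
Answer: $\sqrt{29423} \approx 171.53$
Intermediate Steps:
$U{\left(q \right)} = -2 - \frac{q}{6}$ ($U{\left(q \right)} = -2 + \frac{q \frac{1}{-3}}{2} = -2 + \frac{q \left(- \frac{1}{3}\right)}{2} = -2 + \frac{\left(- \frac{1}{3}\right) q}{2} = -2 - \frac{q}{6}$)
$l{\left(N \right)} = - \frac{10}{3}$ ($l{\left(N \right)} = \left(-2 - \frac{- \frac{2}{-2} + \frac{N}{N}}{6}\right) - 1 = \left(-2 - \frac{\left(-2\right) \left(- \frac{1}{2}\right) + 1}{6}\right) - 1 = \left(-2 - \frac{1 + 1}{6}\right) - 1 = \left(-2 - \frac{1}{3}\right) - 1 = - \frac{7}{3} - 1 = - \frac{10}{3}$)
$y{\left(O,f \right)} = 3 - 12 f$ ($y{\left(O,f \right)} = 3 - 6 \left(f + f\right) = 3 - 6 \cdot 2 f = 3 - 12 f$)
$\sqrt{y{\left(l{\left(10 \right)},141 \right)} + 31112} = \sqrt{\left(3 - 1692\right) + 31112} = \sqrt{-1689 + 31112} = \sqrt{29423}$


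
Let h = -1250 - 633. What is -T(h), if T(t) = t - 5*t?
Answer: -7532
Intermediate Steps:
h = -1883
T(t) = -4*t (T(t) = t - 5*t = -4*t)
-T(h) = -(-4)*(-1883) = -1*7532 = -7532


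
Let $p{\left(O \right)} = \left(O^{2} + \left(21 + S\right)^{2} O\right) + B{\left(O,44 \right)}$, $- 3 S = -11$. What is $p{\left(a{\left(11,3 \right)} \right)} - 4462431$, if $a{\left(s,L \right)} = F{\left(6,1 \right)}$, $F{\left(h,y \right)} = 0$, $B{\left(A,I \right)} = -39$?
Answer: $-4462470$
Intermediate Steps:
$S = \frac{11}{3}$ ($S = \left(- \frac{1}{3}\right) \left(-11\right) = \frac{11}{3} \approx 3.6667$)
$a{\left(s,L \right)} = 0$
$p{\left(O \right)} = -39 + O^{2} + \frac{5476 O}{9}$ ($p{\left(O \right)} = \left(O^{2} + \left(21 + \frac{11}{3}\right)^{2} O\right) - 39 = \left(O^{2} + \left(\frac{74}{3}\right)^{2} O\right) - 39 = \left(O^{2} + \frac{5476 O}{9}\right) - 39 = -39 + O^{2} + \frac{5476 O}{9}$)
$p{\left(a{\left(11,3 \right)} \right)} - 4462431 = \left(-39 + 0^{2} + \frac{5476}{9} \cdot 0\right) - 4462431 = \left(-39 + 0 + 0\right) - 4462431 = -39 - 4462431 = -4462470$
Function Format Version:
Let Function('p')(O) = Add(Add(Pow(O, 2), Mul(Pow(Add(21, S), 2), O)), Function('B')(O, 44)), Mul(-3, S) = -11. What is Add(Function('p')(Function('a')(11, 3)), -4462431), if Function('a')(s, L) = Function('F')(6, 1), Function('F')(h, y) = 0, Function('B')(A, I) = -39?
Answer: -4462470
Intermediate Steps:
S = Rational(11, 3) (S = Mul(Rational(-1, 3), -11) = Rational(11, 3) ≈ 3.6667)
Function('a')(s, L) = 0
Function('p')(O) = Add(-39, Pow(O, 2), Mul(Rational(5476, 9), O)) (Function('p')(O) = Add(Add(Pow(O, 2), Mul(Pow(Add(21, Rational(11, 3)), 2), O)), -39) = Add(Add(Pow(O, 2), Mul(Pow(Rational(74, 3), 2), O)), -39) = Add(Add(Pow(O, 2), Mul(Rational(5476, 9), O)), -39) = Add(-39, Pow(O, 2), Mul(Rational(5476, 9), O)))
Add(Function('p')(Function('a')(11, 3)), -4462431) = Add(Add(-39, Pow(0, 2), Mul(Rational(5476, 9), 0)), -4462431) = Add(Add(-39, 0, 0), -4462431) = Add(-39, -4462431) = -4462470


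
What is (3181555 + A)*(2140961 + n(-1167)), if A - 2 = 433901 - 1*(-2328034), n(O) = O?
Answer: 12717848520648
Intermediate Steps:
A = 2761937 (A = 2 + (433901 - 1*(-2328034)) = 2 + (433901 + 2328034) = 2 + 2761935 = 2761937)
(3181555 + A)*(2140961 + n(-1167)) = (3181555 + 2761937)*(2140961 - 1167) = 5943492*2139794 = 12717848520648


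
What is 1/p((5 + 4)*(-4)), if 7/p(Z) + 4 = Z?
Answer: -40/7 ≈ -5.7143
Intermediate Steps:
p(Z) = 7/(-4 + Z)
1/p((5 + 4)*(-4)) = 1/(7/(-4 + (5 + 4)*(-4))) = 1/(7/(-4 + 9*(-4))) = 1/(7/(-4 - 36)) = 1/(7/(-40)) = 1/(7*(-1/40)) = 1/(-7/40) = -40/7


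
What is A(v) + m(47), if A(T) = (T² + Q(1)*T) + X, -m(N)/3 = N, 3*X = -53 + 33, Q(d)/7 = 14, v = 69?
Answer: 34126/3 ≈ 11375.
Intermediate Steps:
Q(d) = 98 (Q(d) = 7*14 = 98)
X = -20/3 (X = (-53 + 33)/3 = (⅓)*(-20) = -20/3 ≈ -6.6667)
m(N) = -3*N
A(T) = -20/3 + T² + 98*T (A(T) = (T² + 98*T) - 20/3 = -20/3 + T² + 98*T)
A(v) + m(47) = (-20/3 + 69² + 98*69) - 3*47 = (-20/3 + 4761 + 6762) - 141 = 34549/3 - 141 = 34126/3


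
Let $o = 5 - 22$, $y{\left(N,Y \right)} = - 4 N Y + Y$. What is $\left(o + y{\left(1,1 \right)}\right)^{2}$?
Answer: $400$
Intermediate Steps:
$y{\left(N,Y \right)} = Y - 4 N Y$ ($y{\left(N,Y \right)} = - 4 N Y + Y = Y - 4 N Y$)
$o = -17$
$\left(o + y{\left(1,1 \right)}\right)^{2} = \left(-17 + 1 \left(1 - 4\right)\right)^{2} = \left(-17 + 1 \left(-3\right)\right)^{2} = \left(-17 - 3\right)^{2} = \left(-20\right)^{2} = 400$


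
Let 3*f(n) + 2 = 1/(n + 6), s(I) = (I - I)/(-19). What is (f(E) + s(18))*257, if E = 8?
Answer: -2313/14 ≈ -165.21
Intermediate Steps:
s(I) = 0 (s(I) = 0*(-1/19) = 0)
f(n) = -2/3 + 1/(3*(6 + n)) (f(n) = -2/3 + 1/(3*(n + 6)) = -2/3 + 1/(3*(6 + n)))
(f(E) + s(18))*257 = ((-11 - 2*8)/(3*(6 + 8)) + 0)*257 = ((1/3)*(-11 - 16)/14 + 0)*257 = ((1/3)*(1/14)*(-27) + 0)*257 = (-9/14 + 0)*257 = -9/14*257 = -2313/14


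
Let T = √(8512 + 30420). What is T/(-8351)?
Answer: -2*√9733/8351 ≈ -0.023627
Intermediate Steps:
T = 2*√9733 (T = √38932 = 2*√9733 ≈ 197.31)
T/(-8351) = (2*√9733)/(-8351) = (2*√9733)*(-1/8351) = -2*√9733/8351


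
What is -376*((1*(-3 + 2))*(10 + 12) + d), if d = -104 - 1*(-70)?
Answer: 21056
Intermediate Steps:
d = -34 (d = -104 + 70 = -34)
-376*((1*(-3 + 2))*(10 + 12) + d) = -376*((1*(-3 + 2))*(10 + 12) - 34) = -376*((1*(-1))*22 - 34) = -376*(-1*22 - 34) = -376*(-22 - 34) = -376*(-56) = 21056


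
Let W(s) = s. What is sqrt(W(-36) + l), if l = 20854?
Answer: sqrt(20818) ≈ 144.28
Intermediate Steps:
sqrt(W(-36) + l) = sqrt(-36 + 20854) = sqrt(20818)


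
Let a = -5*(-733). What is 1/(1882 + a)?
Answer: 1/5547 ≈ 0.00018028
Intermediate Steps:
a = 3665
1/(1882 + a) = 1/(1882 + 3665) = 1/5547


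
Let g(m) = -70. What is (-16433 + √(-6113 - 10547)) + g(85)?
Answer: -16503 + 14*I*√85 ≈ -16503.0 + 129.07*I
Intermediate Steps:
(-16433 + √(-6113 - 10547)) + g(85) = (-16433 + √(-6113 - 10547)) - 70 = (-16433 + √(-16660)) - 70 = (-16433 + 14*I*√85) - 70 = -16503 + 14*I*√85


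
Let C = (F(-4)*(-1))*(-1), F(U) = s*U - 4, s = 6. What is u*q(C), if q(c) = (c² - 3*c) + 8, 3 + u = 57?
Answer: 47304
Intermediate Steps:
F(U) = -4 + 6*U (F(U) = 6*U - 4 = -4 + 6*U)
u = 54 (u = -3 + 57 = 54)
C = -28 (C = ((-4 + 6*(-4))*(-1))*(-1) = ((-4 - 24)*(-1))*(-1) = -28*(-1)*(-1) = 28*(-1) = -28)
q(c) = 8 + c² - 3*c
u*q(C) = 54*(8 + (-28)² - 3*(-28)) = 54*(8 + 784 + 84) = 54*876 = 47304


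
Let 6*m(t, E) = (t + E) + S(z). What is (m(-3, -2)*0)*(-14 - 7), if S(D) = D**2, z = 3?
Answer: 0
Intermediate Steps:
m(t, E) = 3/2 + E/6 + t/6 (m(t, E) = ((t + E) + 3**2)/6 = ((E + t) + 9)/6 = (9 + E + t)/6 = 3/2 + E/6 + t/6)
(m(-3, -2)*0)*(-14 - 7) = ((3/2 + (1/6)*(-2) + (1/6)*(-3))*0)*(-14 - 7) = ((3/2 - 1/3 - 1/2)*0)*(-21) = ((2/3)*0)*(-21) = 0*(-21) = 0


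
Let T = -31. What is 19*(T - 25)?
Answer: -1064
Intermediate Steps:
19*(T - 25) = 19*(-31 - 25) = 19*(-56) = -1064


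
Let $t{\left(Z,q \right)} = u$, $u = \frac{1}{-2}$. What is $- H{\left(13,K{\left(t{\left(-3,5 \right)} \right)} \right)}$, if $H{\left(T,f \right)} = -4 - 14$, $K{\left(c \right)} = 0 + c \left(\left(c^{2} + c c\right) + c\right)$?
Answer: $18$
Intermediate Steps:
$u = - \frac{1}{2} \approx -0.5$
$t{\left(Z,q \right)} = - \frac{1}{2}$
$K{\left(c \right)} = c \left(c + 2 c^{2}\right)$ ($K{\left(c \right)} = 0 + c \left(\left(c^{2} + c^{2}\right) + c\right) = 0 + c \left(2 c^{2} + c\right) = 0 + c \left(c + 2 c^{2}\right) = c \left(c + 2 c^{2}\right)$)
$H{\left(T,f \right)} = -18$ ($H{\left(T,f \right)} = -4 - 14 = -18$)
$- H{\left(13,K{\left(t{\left(-3,5 \right)} \right)} \right)} = \left(-1\right) \left(-18\right) = 18$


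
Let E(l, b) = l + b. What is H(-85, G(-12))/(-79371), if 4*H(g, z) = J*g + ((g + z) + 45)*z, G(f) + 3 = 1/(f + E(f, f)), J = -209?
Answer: -23192281/411459264 ≈ -0.056366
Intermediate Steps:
E(l, b) = b + l
G(f) = -3 + 1/(3*f) (G(f) = -3 + 1/(f + (f + f)) = -3 + 1/(f + 2*f) = -3 + 1/(3*f))
H(g, z) = -209*g/4 + z*(45 + g + z)/4 (H(g, z) = (-209*g + ((g + z) + 45)*z)/4 = (-209*g + (45 + g + z)*z)/4 = (-209*g + z*(45 + g + z))/4 = -209*g/4 + z*(45 + g + z)/4)
H(-85, G(-12))/(-79371) = (-209/4*(-85) + (-3 + (⅓)/(-12))²/4 + 45*(-3 + (⅓)/(-12))/4 + (¼)*(-85)*(-3 + (⅓)/(-12)))/(-79371) = (17765/4 + (-3 + (⅓)*(-1/12))²/4 + 45*(-3 + (⅓)*(-1/12))/4 + (¼)*(-85)*(-3 + (⅓)*(-1/12)))*(-1/79371) = (17765/4 + (-3 - 1/36)²/4 + 45*(-3 - 1/36)/4 + (¼)*(-85)*(-3 - 1/36))*(-1/79371) = (17765/4 + (-109/36)²/4 + (45/4)*(-109/36) + (¼)*(-85)*(-109/36))*(-1/79371) = (17765/4 + (¼)*(11881/1296) - 545/16 + 9265/144)*(-1/79371) = (17765/4 + 11881/5184 - 545/16 + 9265/144)*(-1/79371) = (23192281/5184)*(-1/79371) = -23192281/411459264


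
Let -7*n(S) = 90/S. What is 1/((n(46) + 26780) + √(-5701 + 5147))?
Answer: 694157135/18589348416459 - 25921*I*√554/18589348416459 ≈ 3.7342e-5 - 3.282e-8*I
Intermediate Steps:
n(S) = -90/(7*S)
1/((n(46) + 26780) + √(-5701 + 5147)) = 1/((-90/7/46 + 26780) + √(-5701 + 5147)) = 1/((-90/7*1/46 + 26780) + √(-554)) = 1/((-45/161 + 26780) + I*√554) = 1/(4311535/161 + I*√554)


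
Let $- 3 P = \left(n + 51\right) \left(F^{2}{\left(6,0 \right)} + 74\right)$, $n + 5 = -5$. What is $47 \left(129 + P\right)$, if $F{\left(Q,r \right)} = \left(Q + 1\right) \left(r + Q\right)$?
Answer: $- \frac{3523637}{3} \approx -1.1745 \cdot 10^{6}$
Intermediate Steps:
$F{\left(Q,r \right)} = \left(1 + Q\right) \left(Q + r\right)$
$n = -10$ ($n = -5 - 5 = -10$)
$P = - \frac{75358}{3}$ ($P = - \frac{\left(-10 + 51\right) \left(\left(6 + 0 + 6^{2} + 6 \cdot 0\right)^{2} + 74\right)}{3} = - \frac{41 \left(\left(6 + 0 + 36 + 0\right)^{2} + 74\right)}{3} = - \frac{41 \left(42^{2} + 74\right)}{3} = - \frac{41 \left(1764 + 74\right)}{3} = - \frac{41 \cdot 1838}{3} = \left(- \frac{1}{3}\right) 75358 = - \frac{75358}{3} \approx -25119.0$)
$47 \left(129 + P\right) = 47 \left(129 - \frac{75358}{3}\right) = 47 \left(- \frac{74971}{3}\right) = - \frac{3523637}{3}$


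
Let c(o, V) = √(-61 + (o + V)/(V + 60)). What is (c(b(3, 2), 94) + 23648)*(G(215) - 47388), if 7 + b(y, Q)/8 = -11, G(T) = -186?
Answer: -1125029952 - 47574*I*√363594/77 ≈ -1.125e+9 - 3.7255e+5*I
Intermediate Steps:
b(y, Q) = -144 (b(y, Q) = -56 + 8*(-11) = -56 - 88 = -144)
c(o, V) = √(-61 + (V + o)/(60 + V))
(c(b(3, 2), 94) + 23648)*(G(215) - 47388) = (√((-3660 - 144 - 60*94)/(60 + 94)) + 23648)*(-186 - 47388) = (√((-3660 - 144 - 5640)/154) + 23648)*(-47574) = (√((1/154)*(-9444)) + 23648)*(-47574) = (√(-4722/77) + 23648)*(-47574) = (I*√363594/77 + 23648)*(-47574) = (23648 + I*√363594/77)*(-47574) = -1125029952 - 47574*I*√363594/77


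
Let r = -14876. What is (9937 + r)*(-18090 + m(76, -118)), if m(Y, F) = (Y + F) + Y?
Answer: 89178584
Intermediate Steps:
m(Y, F) = F + 2*Y (m(Y, F) = (F + Y) + Y = F + 2*Y)
(9937 + r)*(-18090 + m(76, -118)) = (9937 - 14876)*(-18090 + (-118 + 2*76)) = -4939*(-18090 + (-118 + 152)) = -4939*(-18090 + 34) = -4939*(-18056) = 89178584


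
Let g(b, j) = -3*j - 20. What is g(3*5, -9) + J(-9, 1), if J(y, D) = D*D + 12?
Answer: 20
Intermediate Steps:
g(b, j) = -20 - 3*j
J(y, D) = 12 + D² (J(y, D) = D² + 12 = 12 + D²)
g(3*5, -9) + J(-9, 1) = (-20 - 3*(-9)) + (12 + 1²) = (-20 + 27) + (12 + 1) = 7 + 13 = 20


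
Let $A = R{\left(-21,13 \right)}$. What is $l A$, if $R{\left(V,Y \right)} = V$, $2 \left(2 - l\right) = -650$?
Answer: $-6867$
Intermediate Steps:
$l = 327$ ($l = 2 - -325 = 2 + 325 = 327$)
$A = -21$
$l A = 327 \left(-21\right) = -6867$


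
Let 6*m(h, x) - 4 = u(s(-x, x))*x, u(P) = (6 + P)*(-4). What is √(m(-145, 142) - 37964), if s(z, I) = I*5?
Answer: I*√951702/3 ≈ 325.18*I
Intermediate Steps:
s(z, I) = 5*I
u(P) = -24 - 4*P
m(h, x) = ⅔ + x*(-24 - 20*x)/6 (m(h, x) = ⅔ + ((-24 - 20*x)*x)/6 = ⅔ + (x*(-24 - 20*x))/6 = ⅔ + x*(-24 - 20*x)/6)
√(m(-145, 142) - 37964) = √((⅔ - ⅔*142*(6 + 5*142)) - 37964) = √((⅔ - ⅔*142*(6 + 710)) - 37964) = √((⅔ - ⅔*142*716) - 37964) = √((⅔ - 203344/3) - 37964) = √(-203342/3 - 37964) = √(-317234/3) = I*√951702/3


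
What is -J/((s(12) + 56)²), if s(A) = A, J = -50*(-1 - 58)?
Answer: -1475/2312 ≈ -0.63798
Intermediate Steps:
J = 2950 (J = -50*(-59) = 2950)
-J/((s(12) + 56)²) = -2950/((12 + 56)²) = -2950/(68²) = -2950/4624 = -1*1475/2312 = -1475/2312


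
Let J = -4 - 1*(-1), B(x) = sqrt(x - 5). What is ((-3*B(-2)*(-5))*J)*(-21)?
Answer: 945*I*sqrt(7) ≈ 2500.2*I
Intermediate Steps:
B(x) = sqrt(-5 + x)
J = -3 (J = -4 + 1 = -3)
((-3*B(-2)*(-5))*J)*(-21) = ((-3*sqrt(-5 - 2)*(-5))*(-3))*(-21) = ((-3*I*sqrt(7)*(-5))*(-3))*(-21) = ((15*I*sqrt(7))*(-3))*(-21) = -45*I*sqrt(7)*(-21) = 945*I*sqrt(7)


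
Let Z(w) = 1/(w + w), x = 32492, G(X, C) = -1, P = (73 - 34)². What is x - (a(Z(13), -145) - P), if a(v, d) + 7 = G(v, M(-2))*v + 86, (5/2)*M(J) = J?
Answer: 882285/26 ≈ 33934.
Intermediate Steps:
P = 1521 (P = 39² = 1521)
M(J) = 2*J/5
Z(w) = 1/(2*w)
a(v, d) = 79 - v (a(v, d) = -7 + (-v + 86) = -7 + (86 - v) = 79 - v)
x - (a(Z(13), -145) - P) = 32492 - ((79 - 1/(2*13)) - 1*1521) = 32492 - ((79 - 1/(2*13)) - 1521) = 32492 - ((79 - 1*1/26) - 1521) = 32492 - ((79 - 1/26) - 1521) = 32492 - (2053/26 - 1521) = 32492 - 1*(-37493/26) = 32492 + 37493/26 = 882285/26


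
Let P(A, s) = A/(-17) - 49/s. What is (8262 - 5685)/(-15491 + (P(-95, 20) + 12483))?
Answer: -292060/340551 ≈ -0.85761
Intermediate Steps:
P(A, s) = -49/s - A/17 (P(A, s) = A*(-1/17) - 49/s = -A/17 - 49/s = -49/s - A/17)
(8262 - 5685)/(-15491 + (P(-95, 20) + 12483)) = (8262 - 5685)/(-15491 + ((-49/20 - 1/17*(-95)) + 12483)) = 2577/(-15491 + ((-49*1/20 + 95/17) + 12483)) = 2577/(-15491 + ((-49/20 + 95/17) + 12483)) = 2577/(-15491 + (1067/340 + 12483)) = 2577/(-15491 + 4245287/340) = 2577/(-1021653/340) = 2577*(-340/1021653) = -292060/340551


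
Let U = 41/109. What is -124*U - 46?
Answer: -10098/109 ≈ -92.642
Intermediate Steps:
U = 41/109 (U = 41*(1/109) = 41/109 ≈ 0.37615)
-124*U - 46 = -124*41/109 - 46 = -5084/109 - 46 = -10098/109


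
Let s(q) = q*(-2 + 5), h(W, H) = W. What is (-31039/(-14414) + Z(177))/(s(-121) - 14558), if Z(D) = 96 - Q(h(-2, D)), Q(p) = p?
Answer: -1443611/215071294 ≈ -0.0067122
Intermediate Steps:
s(q) = 3*q (s(q) = q*3 = 3*q)
Z(D) = 98 (Z(D) = 96 - 1*(-2) = 96 + 2 = 98)
(-31039/(-14414) + Z(177))/(s(-121) - 14558) = (-31039/(-14414) + 98)/(3*(-121) - 14558) = (-31039*(-1/14414) + 98)/(-363 - 14558) = (31039/14414 + 98)/(-14921) = (1443611/14414)*(-1/14921) = -1443611/215071294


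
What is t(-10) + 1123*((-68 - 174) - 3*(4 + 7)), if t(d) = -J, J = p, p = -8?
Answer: -308817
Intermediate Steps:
J = -8
t(d) = 8 (t(d) = -1*(-8) = 8)
t(-10) + 1123*((-68 - 174) - 3*(4 + 7)) = 8 + 1123*((-68 - 174) - 3*(4 + 7)) = 8 + 1123*(-242 - 3*11) = 8 + 1123*(-242 - 33) = 8 + 1123*(-275) = 8 - 308825 = -308817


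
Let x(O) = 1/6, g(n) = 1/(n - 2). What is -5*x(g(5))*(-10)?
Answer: 25/3 ≈ 8.3333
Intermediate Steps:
g(n) = 1/(-2 + n)
x(O) = 1/6
-5*x(g(5))*(-10) = -5*1/6*(-10) = -5/6*(-10) = 25/3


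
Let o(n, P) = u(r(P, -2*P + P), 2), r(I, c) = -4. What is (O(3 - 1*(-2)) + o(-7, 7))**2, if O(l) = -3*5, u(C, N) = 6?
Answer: 81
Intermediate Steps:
o(n, P) = 6
O(l) = -15
(O(3 - 1*(-2)) + o(-7, 7))**2 = (-15 + 6)**2 = (-9)**2 = 81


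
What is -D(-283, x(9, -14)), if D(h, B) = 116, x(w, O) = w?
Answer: -116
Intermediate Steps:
-D(-283, x(9, -14)) = -1*116 = -116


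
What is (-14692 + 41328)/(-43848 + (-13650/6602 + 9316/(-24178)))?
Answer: -1062930595804/1749886919555 ≈ -0.60743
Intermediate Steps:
(-14692 + 41328)/(-43848 + (-13650/6602 + 9316/(-24178))) = 26636/(-43848 + (-13650*1/6602 + 9316*(-1/24178))) = 26636/(-43848 + (-6825/3301 - 4658/12089)) = 26636/(-43848 - 97883483/39905789) = 26636/(-1749886919555/39905789) = 26636*(-39905789/1749886919555) = -1062930595804/1749886919555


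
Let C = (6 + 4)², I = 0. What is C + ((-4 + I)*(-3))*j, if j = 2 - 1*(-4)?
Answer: 172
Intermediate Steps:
j = 6 (j = 2 + 4 = 6)
C = 100 (C = 10² = 100)
C + ((-4 + I)*(-3))*j = 100 + ((-4 + 0)*(-3))*6 = 100 - 4*(-3)*6 = 100 + 12*6 = 100 + 72 = 172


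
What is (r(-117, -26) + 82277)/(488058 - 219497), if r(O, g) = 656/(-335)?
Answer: 27562139/89967935 ≈ 0.30635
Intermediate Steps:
r(O, g) = -656/335 (r(O, g) = 656*(-1/335) = -656/335)
(r(-117, -26) + 82277)/(488058 - 219497) = (-656/335 + 82277)/(488058 - 219497) = (27562139/335)/268561 = (27562139/335)*(1/268561) = 27562139/89967935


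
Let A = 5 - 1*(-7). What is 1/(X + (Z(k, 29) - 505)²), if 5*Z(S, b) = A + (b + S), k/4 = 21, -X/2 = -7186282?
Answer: 1/14602964 ≈ 6.8479e-8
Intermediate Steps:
X = 14372564 (X = -2*(-7186282) = 14372564)
k = 84 (k = 4*21 = 84)
A = 12 (A = 5 + 7 = 12)
Z(S, b) = 12/5 + S/5 + b/5 (Z(S, b) = (12 + (b + S))/5 = (12 + (S + b))/5 = (12 + S + b)/5 = 12/5 + S/5 + b/5)
1/(X + (Z(k, 29) - 505)²) = 1/(14372564 + ((12/5 + (⅕)*84 + (⅕)*29) - 505)²) = 1/(14372564 + ((12/5 + 84/5 + 29/5) - 505)²) = 1/(14372564 + (25 - 505)²) = 1/(14372564 + (-480)²) = 1/(14372564 + 230400) = 1/14602964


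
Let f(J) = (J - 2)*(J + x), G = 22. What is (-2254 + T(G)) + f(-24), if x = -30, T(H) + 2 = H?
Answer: -830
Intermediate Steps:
T(H) = -2 + H
f(J) = (-30 + J)*(-2 + J) (f(J) = (J - 2)*(J - 30) = (-2 + J)*(-30 + J) = (-30 + J)*(-2 + J))
(-2254 + T(G)) + f(-24) = (-2254 + (-2 + 22)) + (60 + (-24)² - 32*(-24)) = (-2254 + 20) + (60 + 576 + 768) = -2234 + 1404 = -830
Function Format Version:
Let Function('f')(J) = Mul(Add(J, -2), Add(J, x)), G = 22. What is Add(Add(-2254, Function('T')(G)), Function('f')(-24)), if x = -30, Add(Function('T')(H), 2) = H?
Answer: -830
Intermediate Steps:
Function('T')(H) = Add(-2, H)
Function('f')(J) = Mul(Add(-30, J), Add(-2, J)) (Function('f')(J) = Mul(Add(J, -2), Add(J, -30)) = Mul(Add(-2, J), Add(-30, J)) = Mul(Add(-30, J), Add(-2, J)))
Add(Add(-2254, Function('T')(G)), Function('f')(-24)) = Add(Add(-2254, Add(-2, 22)), Add(60, Pow(-24, 2), Mul(-32, -24))) = Add(Add(-2254, 20), Add(60, 576, 768)) = Add(-2234, 1404) = -830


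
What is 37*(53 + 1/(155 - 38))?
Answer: 229474/117 ≈ 1961.3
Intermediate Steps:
37*(53 + 1/(155 - 38)) = 37*(53 + 1/117) = 37*(6202/117) = 229474/117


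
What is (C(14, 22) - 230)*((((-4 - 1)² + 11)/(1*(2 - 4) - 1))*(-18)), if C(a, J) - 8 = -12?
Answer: -50544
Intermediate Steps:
C(a, J) = -4 (C(a, J) = 8 - 12 = -4)
(C(14, 22) - 230)*((((-4 - 1)² + 11)/(1*(2 - 4) - 1))*(-18)) = (-4 - 230)*((((-4 - 1)² + 11)/(1*(2 - 4) - 1))*(-18)) = -234*((-5)² + 11)/(1*(-2) - 1)*(-18) = -234*(25 + 11)/(-2 - 1)*(-18) = -234*36/(-3)*(-18) = -234*36*(-⅓)*(-18) = -(-2808)*(-18) = -234*216 = -50544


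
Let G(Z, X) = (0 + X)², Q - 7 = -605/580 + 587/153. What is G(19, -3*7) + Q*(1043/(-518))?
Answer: 553289797/1313352 ≈ 421.28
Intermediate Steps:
Q = 173815/17748 (Q = 7 + (-605/580 + 587/153) = 7 + (-605*1/580 + 587*(1/153)) = 7 + (-121/116 + 587/153) = 7 + 49579/17748 = 173815/17748 ≈ 9.7935)
G(Z, X) = X²
G(19, -3*7) + Q*(1043/(-518)) = (-3*7)² + 173815*(1043/(-518))/17748 = (-21)² + 173815*(1043*(-1/518))/17748 = 441 + (173815/17748)*(-149/74) = 441 - 25898435/1313352 = 553289797/1313352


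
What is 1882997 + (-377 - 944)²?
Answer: 3628038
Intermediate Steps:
1882997 + (-377 - 944)² = 1882997 + (-1321)² = 1882997 + 1745041 = 3628038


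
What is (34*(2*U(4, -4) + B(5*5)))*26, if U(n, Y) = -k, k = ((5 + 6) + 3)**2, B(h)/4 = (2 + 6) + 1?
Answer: -314704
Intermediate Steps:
B(h) = 36 (B(h) = 4*((2 + 6) + 1) = 4*(8 + 1) = 4*9 = 36)
k = 196 (k = (11 + 3)**2 = 14**2 = 196)
U(n, Y) = -196 (U(n, Y) = -1*196 = -196)
(34*(2*U(4, -4) + B(5*5)))*26 = (34*(2*(-196) + 36))*26 = (34*(-392 + 36))*26 = (34*(-356))*26 = -12104*26 = -314704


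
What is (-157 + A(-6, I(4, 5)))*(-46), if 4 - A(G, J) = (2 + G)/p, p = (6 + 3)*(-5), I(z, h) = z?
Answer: 316894/45 ≈ 7042.1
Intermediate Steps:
p = -45 (p = 9*(-5) = -45)
A(G, J) = 182/45 + G/45 (A(G, J) = 4 - (2 + G)/(-45) = 4 - (2 + G)*(-1)/45 = 4 - (-2/45 - G/45) = 4 + (2/45 + G/45) = 182/45 + G/45)
(-157 + A(-6, I(4, 5)))*(-46) = (-157 + (182/45 + (1/45)*(-6)))*(-46) = (-157 + (182/45 - 2/15))*(-46) = (-157 + 176/45)*(-46) = -6889/45*(-46) = 316894/45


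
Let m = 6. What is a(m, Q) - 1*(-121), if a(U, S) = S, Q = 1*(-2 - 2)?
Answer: 117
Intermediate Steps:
Q = -4 (Q = 1*(-4) = -4)
a(m, Q) - 1*(-121) = -4 - 1*(-121) = -4 + 121 = 117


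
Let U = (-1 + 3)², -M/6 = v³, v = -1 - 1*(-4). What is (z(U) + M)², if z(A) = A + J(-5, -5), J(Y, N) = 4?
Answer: 23716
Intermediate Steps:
v = 3 (v = -1 + 4 = 3)
M = -162 (M = -6*3³ = -6*27 = -162)
U = 4 (U = 2² = 4)
z(A) = 4 + A (z(A) = A + 4 = 4 + A)
(z(U) + M)² = ((4 + 4) - 162)² = (8 - 162)² = (-154)² = 23716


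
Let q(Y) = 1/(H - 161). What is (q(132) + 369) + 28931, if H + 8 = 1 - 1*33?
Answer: 5889299/201 ≈ 29300.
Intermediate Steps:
H = -40 (H = -8 + (1 - 1*33) = -8 + (1 - 33) = -8 - 32 = -40)
q(Y) = -1/201 (q(Y) = 1/(-40 - 161) = 1/(-201) = -1/201)
(q(132) + 369) + 28931 = (-1/201 + 369) + 28931 = 74168/201 + 28931 = 5889299/201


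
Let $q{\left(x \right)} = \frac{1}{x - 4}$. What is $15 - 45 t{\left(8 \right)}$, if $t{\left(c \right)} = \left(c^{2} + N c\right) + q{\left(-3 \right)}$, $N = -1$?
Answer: $- \frac{17490}{7} \approx -2498.6$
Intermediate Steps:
$q{\left(x \right)} = \frac{1}{-4 + x}$
$t{\left(c \right)} = - \frac{1}{7} + c^{2} - c$ ($t{\left(c \right)} = \left(c^{2} - c\right) + \frac{1}{-4 - 3} = \left(c^{2} - c\right) + \frac{1}{-7} = \left(c^{2} - c\right) - \frac{1}{7} = - \frac{1}{7} + c^{2} - c$)
$15 - 45 t{\left(8 \right)} = 15 - 45 \left(- \frac{1}{7} + 8^{2} - 8\right) = 15 - 45 \left(- \frac{1}{7} + 64 - 8\right) = 15 - \frac{17595}{7} = - \frac{17490}{7}$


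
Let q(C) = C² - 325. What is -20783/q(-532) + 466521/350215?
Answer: 124606501834/99005430285 ≈ 1.2586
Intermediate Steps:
q(C) = -325 + C²
-20783/q(-532) + 466521/350215 = -20783/(-325 + (-532)²) + 466521/350215 = -20783/(-325 + 283024) + 466521*(1/350215) = -20783/282699 + 466521/350215 = 124606501834/99005430285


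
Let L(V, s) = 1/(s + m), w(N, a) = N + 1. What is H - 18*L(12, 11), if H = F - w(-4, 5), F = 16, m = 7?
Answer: 18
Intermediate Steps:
w(N, a) = 1 + N
L(V, s) = 1/(7 + s) (L(V, s) = 1/(s + 7) = 1/(7 + s))
H = 19 (H = 16 - (1 - 4) = 16 - 1*(-3) = 16 + 3 = 19)
H - 18*L(12, 11) = 19 - 18/(7 + 11) = 19 - 18/18 = 19 - 18*1/18 = 19 - 1 = 18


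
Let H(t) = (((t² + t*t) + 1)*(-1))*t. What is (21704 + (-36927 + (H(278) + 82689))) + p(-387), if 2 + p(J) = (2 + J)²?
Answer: -42754493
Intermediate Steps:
H(t) = t*(-1 - 2*t²) (H(t) = (((t² + t²) + 1)*(-1))*t = ((2*t² + 1)*(-1))*t = ((1 + 2*t²)*(-1))*t = (-1 - 2*t²)*t = t*(-1 - 2*t²))
p(J) = -2 + (2 + J)²
(21704 + (-36927 + (H(278) + 82689))) + p(-387) = (21704 + (-36927 + ((-1*278 - 2*278³) + 82689))) + (-2 + (2 - 387)²) = (21704 + (-36927 + ((-278 - 2*21484952) + 82689))) + (-2 + (-385)²) = (21704 + (-36927 + ((-278 - 42969904) + 82689))) + (-2 + 148225) = (21704 + (-36927 + (-42970182 + 82689))) + 148223 = (21704 + (-36927 - 42887493)) + 148223 = (21704 - 42924420) + 148223 = -42902716 + 148223 = -42754493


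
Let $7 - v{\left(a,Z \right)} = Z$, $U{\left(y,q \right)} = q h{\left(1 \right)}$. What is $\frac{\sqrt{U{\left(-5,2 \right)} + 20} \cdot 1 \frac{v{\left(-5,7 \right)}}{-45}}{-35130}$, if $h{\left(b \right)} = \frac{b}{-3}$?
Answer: $0$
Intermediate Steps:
$h{\left(b \right)} = - \frac{b}{3}$ ($h{\left(b \right)} = b \left(- \frac{1}{3}\right) = - \frac{b}{3}$)
$U{\left(y,q \right)} = - \frac{q}{3}$ ($U{\left(y,q \right)} = q \left(\left(- \frac{1}{3}\right) 1\right) = q \left(- \frac{1}{3}\right) = - \frac{q}{3}$)
$v{\left(a,Z \right)} = 7 - Z$
$\frac{\sqrt{U{\left(-5,2 \right)} + 20} \cdot 1 \frac{v{\left(-5,7 \right)}}{-45}}{-35130} = \frac{\sqrt{\left(- \frac{1}{3}\right) 2 + 20} \cdot 1 \frac{7 - 7}{-45}}{-35130} = \sqrt{- \frac{2}{3} + 20} \cdot 1 \left(7 - 7\right) \left(- \frac{1}{45}\right) \left(- \frac{1}{35130}\right) = \sqrt{\frac{58}{3}} \cdot 1 \cdot 0 \left(- \frac{1}{45}\right) \left(- \frac{1}{35130}\right) = \frac{\sqrt{174}}{3} \cdot 1 \cdot 0 \left(- \frac{1}{35130}\right) = \frac{\sqrt{174}}{3} \cdot 0 \left(- \frac{1}{35130}\right) = 0 \left(- \frac{1}{35130}\right) = 0$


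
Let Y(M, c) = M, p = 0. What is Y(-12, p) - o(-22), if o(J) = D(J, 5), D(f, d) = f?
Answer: 10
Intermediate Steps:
o(J) = J
Y(-12, p) - o(-22) = -12 - 1*(-22) = -12 + 22 = 10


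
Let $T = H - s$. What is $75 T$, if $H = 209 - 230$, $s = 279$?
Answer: $-22500$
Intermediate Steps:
$H = -21$ ($H = 209 - 230 = -21$)
$T = -300$ ($T = -21 - 279 = -300$)
$75 T = 75 \left(-300\right) = -22500$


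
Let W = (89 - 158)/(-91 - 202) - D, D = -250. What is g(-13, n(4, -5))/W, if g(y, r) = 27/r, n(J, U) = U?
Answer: -7911/366595 ≈ -0.021580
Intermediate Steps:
W = 73319/293 (W = (89 - 158)/(-91 - 202) - 1*(-250) = -69/(-293) + 250 = -69*(-1/293) + 250 = 69/293 + 250 = 73319/293 ≈ 250.24)
g(-13, n(4, -5))/W = (27/(-5))/(73319/293) = (27*(-⅕))*(293/73319) = -27/5*293/73319 = -7911/366595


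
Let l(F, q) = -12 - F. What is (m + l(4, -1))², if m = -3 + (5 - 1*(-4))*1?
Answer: 100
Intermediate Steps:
m = 6 (m = -3 + (5 + 4)*1 = -3 + 9*1 = -3 + 9 = 6)
(m + l(4, -1))² = (6 + (-12 - 1*4))² = (6 + (-12 - 4))² = (6 - 16)² = (-10)² = 100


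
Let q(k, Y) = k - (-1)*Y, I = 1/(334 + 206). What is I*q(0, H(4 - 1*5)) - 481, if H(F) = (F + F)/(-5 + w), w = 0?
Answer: -649349/1350 ≈ -481.00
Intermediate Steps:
H(F) = -2*F/5 (H(F) = (F + F)/(-5 + 0) = (2*F)/(-5) = (2*F)*(-⅕) = -2*F/5)
I = 1/540 ≈ 0.0018519
q(k, Y) = Y + k (q(k, Y) = k + Y = Y + k)
I*q(0, H(4 - 1*5)) - 481 = (-2*(4 - 1*5)/5 + 0)/540 - 481 = (-2*(4 - 5)/5 + 0)/540 - 481 = (-⅖*(-1) + 0)/540 - 481 = (⅖ + 0)/540 - 481 = (1/540)*(⅖) - 481 = 1/1350 - 481 = -649349/1350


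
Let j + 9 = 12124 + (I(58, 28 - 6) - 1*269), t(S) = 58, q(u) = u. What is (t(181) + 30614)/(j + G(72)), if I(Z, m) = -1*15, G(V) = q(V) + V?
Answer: 30672/11975 ≈ 2.5613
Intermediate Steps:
G(V) = 2*V (G(V) = V + V = 2*V)
I(Z, m) = -15
j = 11831 (j = -9 + (12124 + (-15 - 1*269)) = -9 + (12124 + (-15 - 269)) = -9 + (12124 - 284) = -9 + 11840 = 11831)
(t(181) + 30614)/(j + G(72)) = (58 + 30614)/(11831 + 2*72) = 30672/(11831 + 144) = 30672/11975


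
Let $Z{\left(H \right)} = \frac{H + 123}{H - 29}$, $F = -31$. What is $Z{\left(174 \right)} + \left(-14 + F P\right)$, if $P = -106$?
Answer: $\frac{474737}{145} \approx 3274.0$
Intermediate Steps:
$Z{\left(H \right)} = \frac{123 + H}{-29 + H}$
$Z{\left(174 \right)} + \left(-14 + F P\right) = \frac{123 + 174}{-29 + 174} - -3272 = \frac{1}{145} \cdot 297 + \left(-14 + 3286\right) = \frac{1}{145} \cdot 297 + 3272 = \frac{297}{145} + 3272 = \frac{474737}{145}$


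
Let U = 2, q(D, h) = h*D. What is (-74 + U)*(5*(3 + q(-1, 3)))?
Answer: 0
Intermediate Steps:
q(D, h) = D*h
(-74 + U)*(5*(3 + q(-1, 3))) = (-74 + 2)*(5*(3 - 1*3)) = -360*(3 - 3) = -360*0 = -72*0 = 0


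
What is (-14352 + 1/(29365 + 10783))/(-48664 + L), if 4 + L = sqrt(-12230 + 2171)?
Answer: 7010675223865/23773480448471 + 576204095*I*sqrt(10059)/95093921793884 ≈ 0.29489 + 0.00060772*I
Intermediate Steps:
L = -4 + I*sqrt(10059) (L = -4 + sqrt(-12230 + 2171) = -4 + sqrt(-10059) = -4 + I*sqrt(10059) ≈ -4.0 + 100.29*I)
(-14352 + 1/(29365 + 10783))/(-48664 + L) = (-14352 + 1/(29365 + 10783))/(-48664 + (-4 + I*sqrt(10059))) = (-14352 + 1/40148)/(-48668 + I*sqrt(10059)) = -576204095/(40148*(-48668 + I*sqrt(10059)))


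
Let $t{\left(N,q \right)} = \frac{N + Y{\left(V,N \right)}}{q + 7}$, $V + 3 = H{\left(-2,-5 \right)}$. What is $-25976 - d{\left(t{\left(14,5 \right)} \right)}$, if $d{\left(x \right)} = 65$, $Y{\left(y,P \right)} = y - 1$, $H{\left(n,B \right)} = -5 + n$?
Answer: $-26041$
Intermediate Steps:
$V = -10$ ($V = -3 - 7 = -10$)
$Y{\left(y,P \right)} = -1 + y$
$t{\left(N,q \right)} = \frac{-11 + N}{7 + q}$ ($t{\left(N,q \right)} = \frac{N - 11}{q + 7} = \frac{N - 11}{7 + q} = \frac{-11 + N}{7 + q}$)
$-25976 - d{\left(t{\left(14,5 \right)} \right)} = -25976 - 65 = -26041$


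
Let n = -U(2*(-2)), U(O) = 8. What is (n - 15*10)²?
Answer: 24964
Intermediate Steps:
n = -8 (n = -1*8 = -8)
(n - 15*10)² = (-8 - 15*10)² = (-8 - 150)² = (-158)² = 24964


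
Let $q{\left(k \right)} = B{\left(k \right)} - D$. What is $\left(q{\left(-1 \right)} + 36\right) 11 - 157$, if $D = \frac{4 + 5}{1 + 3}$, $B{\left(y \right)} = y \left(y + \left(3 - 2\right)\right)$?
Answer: $\frac{857}{4} \approx 214.25$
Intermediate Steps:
$B{\left(y \right)} = y \left(1 + y\right)$ ($B{\left(y \right)} = y \left(y + 1\right) = y \left(1 + y\right)$)
$D = \frac{9}{4} \approx 2.25$
$q{\left(k \right)} = - \frac{9}{4} + k \left(1 + k\right)$ ($q{\left(k \right)} = k \left(1 + k\right) - \frac{9}{4} = - \frac{9}{4} + k \left(1 + k\right)$)
$\left(q{\left(-1 \right)} + 36\right) 11 - 157 = \left(\left(- \frac{9}{4} - 1 + \left(-1\right)^{2}\right) + 36\right) 11 - 157 = \left(\left(- \frac{9}{4} - 1 + 1\right) + 36\right) 11 - 157 = \left(- \frac{9}{4} + 36\right) 11 - 157 = \frac{135}{4} \cdot 11 - 157 = \frac{1485}{4} - 157 = \frac{857}{4}$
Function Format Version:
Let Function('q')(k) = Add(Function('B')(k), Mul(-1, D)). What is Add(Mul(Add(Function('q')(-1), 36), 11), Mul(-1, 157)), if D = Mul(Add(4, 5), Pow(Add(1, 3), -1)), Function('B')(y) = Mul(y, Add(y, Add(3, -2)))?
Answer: Rational(857, 4) ≈ 214.25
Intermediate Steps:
Function('B')(y) = Mul(y, Add(1, y)) (Function('B')(y) = Mul(y, Add(y, 1)) = Mul(y, Add(1, y)))
D = Rational(9, 4) (D = Mul(9, Pow(4, -1)) = Mul(9, Rational(1, 4)) = Rational(9, 4) ≈ 2.2500)
Function('q')(k) = Add(Rational(-9, 4), Mul(k, Add(1, k))) (Function('q')(k) = Add(Mul(k, Add(1, k)), Mul(-1, Rational(9, 4))) = Add(Mul(k, Add(1, k)), Rational(-9, 4)) = Add(Rational(-9, 4), Mul(k, Add(1, k))))
Add(Mul(Add(Function('q')(-1), 36), 11), Mul(-1, 157)) = Add(Mul(Add(Add(Rational(-9, 4), -1, Pow(-1, 2)), 36), 11), Mul(-1, 157)) = Add(Mul(Add(Add(Rational(-9, 4), -1, 1), 36), 11), -157) = Add(Mul(Add(Rational(-9, 4), 36), 11), -157) = Add(Mul(Rational(135, 4), 11), -157) = Add(Rational(1485, 4), -157) = Rational(857, 4)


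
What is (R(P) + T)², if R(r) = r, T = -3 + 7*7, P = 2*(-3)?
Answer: 1600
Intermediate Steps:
P = -6
T = 46 (T = -3 + 49 = 46)
(R(P) + T)² = (-6 + 46)² = 40² = 1600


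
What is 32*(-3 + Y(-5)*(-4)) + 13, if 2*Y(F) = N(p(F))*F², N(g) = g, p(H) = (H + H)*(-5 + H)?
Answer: -160083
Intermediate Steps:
p(H) = 2*H*(-5 + H) (p(H) = (2*H)*(-5 + H) = 2*H*(-5 + H))
Y(F) = F³*(-5 + F) (Y(F) = ((2*F*(-5 + F))*F²)/2 = (2*F³*(-5 + F))/2 = F³*(-5 + F))
32*(-3 + Y(-5)*(-4)) + 13 = 32*(-3 + ((-5)³*(-5 - 5))*(-4)) + 13 = 32*(-3 - 125*(-10)*(-4)) + 13 = 32*(-3 + 1250*(-4)) + 13 = 32*(-3 - 5000) + 13 = 32*(-5003) + 13 = -160096 + 13 = -160083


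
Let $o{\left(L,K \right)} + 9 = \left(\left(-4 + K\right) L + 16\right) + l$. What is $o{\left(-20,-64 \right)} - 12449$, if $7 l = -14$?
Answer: $-11084$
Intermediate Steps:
$l = -2$ ($l = \frac{1}{7} \left(-14\right) = -2$)
$o{\left(L,K \right)} = 5 + L \left(-4 + K\right)$ ($o{\left(L,K \right)} = -9 + \left(\left(\left(-4 + K\right) L + 16\right) - 2\right) = -9 + \left(\left(L \left(-4 + K\right) + 16\right) - 2\right) = -9 + \left(\left(16 + L \left(-4 + K\right)\right) - 2\right) = -9 + \left(14 + L \left(-4 + K\right)\right) = 5 + L \left(-4 + K\right)$)
$o{\left(-20,-64 \right)} - 12449 = \left(5 - -80 - -1280\right) - 12449 = \left(5 + 80 + 1280\right) - 12449 = 1365 - 12449 = -11084$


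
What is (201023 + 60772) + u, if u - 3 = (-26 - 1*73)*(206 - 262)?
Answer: 267342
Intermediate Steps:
u = 5547 (u = 3 + (-26 - 1*73)*(206 - 262) = 3 + (-26 - 73)*(-56) = 3 - 99*(-56) = 3 + 5544 = 5547)
(201023 + 60772) + u = (201023 + 60772) + 5547 = 261795 + 5547 = 267342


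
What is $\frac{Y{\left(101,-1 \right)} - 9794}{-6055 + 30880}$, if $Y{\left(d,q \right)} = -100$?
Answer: $- \frac{3298}{8275} \approx -0.39855$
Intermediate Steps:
$\frac{Y{\left(101,-1 \right)} - 9794}{-6055 + 30880} = \frac{-100 - 9794}{-6055 + 30880} = - \frac{9894}{24825} = \left(-9894\right) \frac{1}{24825} = - \frac{3298}{8275}$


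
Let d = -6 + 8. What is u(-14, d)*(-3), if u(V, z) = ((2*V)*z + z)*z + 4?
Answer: 312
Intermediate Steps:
d = 2
u(V, z) = 4 + z*(z + 2*V*z) (u(V, z) = (2*V*z + z)*z + 4 = (z + 2*V*z)*z + 4 = z*(z + 2*V*z) + 4 = 4 + z*(z + 2*V*z))
u(-14, d)*(-3) = (4 + 2**2 + 2*(-14)*2**2)*(-3) = (4 + 4 + 2*(-14)*4)*(-3) = (4 + 4 - 112)*(-3) = -104*(-3) = 312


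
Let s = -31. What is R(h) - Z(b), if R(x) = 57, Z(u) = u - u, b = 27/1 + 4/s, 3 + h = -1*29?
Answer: 57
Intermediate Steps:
h = -32 (h = -3 - 1*29 = -3 - 29 = -32)
b = 833/31 (b = 27/1 + 4/(-31) = 27*1 + 4*(-1/31) = 27 - 4/31 = 833/31 ≈ 26.871)
Z(u) = 0
R(h) - Z(b) = 57 - 1*0 = 57 + 0 = 57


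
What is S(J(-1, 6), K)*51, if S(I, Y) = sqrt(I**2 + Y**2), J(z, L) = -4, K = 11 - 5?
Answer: 102*sqrt(13) ≈ 367.77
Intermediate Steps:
K = 6
S(J(-1, 6), K)*51 = sqrt((-4)**2 + 6**2)*51 = sqrt(16 + 36)*51 = sqrt(52)*51 = (2*sqrt(13))*51 = 102*sqrt(13)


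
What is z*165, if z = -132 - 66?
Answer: -32670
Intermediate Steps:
z = -198
z*165 = -198*165 = -32670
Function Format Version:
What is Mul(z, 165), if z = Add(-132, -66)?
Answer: -32670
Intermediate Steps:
z = -198
Mul(z, 165) = Mul(-198, 165) = -32670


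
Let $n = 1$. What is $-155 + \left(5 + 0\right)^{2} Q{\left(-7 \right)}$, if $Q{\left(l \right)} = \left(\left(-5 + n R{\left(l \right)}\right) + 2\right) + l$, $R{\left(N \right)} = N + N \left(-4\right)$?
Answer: $120$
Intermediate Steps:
$R{\left(N \right)} = - 3 N$ ($R{\left(N \right)} = N - 4 N = - 3 N$)
$Q{\left(l \right)} = -3 - 2 l$ ($Q{\left(l \right)} = \left(\left(-5 + 1 \left(- 3 l\right)\right) + 2\right) + l = \left(\left(-5 - 3 l\right) + 2\right) + l = \left(-3 - 3 l\right) + l = -3 - 2 l$)
$-155 + \left(5 + 0\right)^{2} Q{\left(-7 \right)} = -155 + \left(5 + 0\right)^{2} \left(-3 - -14\right) = -155 + 5^{2} \left(-3 + 14\right) = -155 + 25 \cdot 11 = -155 + 275 = 120$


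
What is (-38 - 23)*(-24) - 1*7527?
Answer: -6063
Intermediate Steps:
(-38 - 23)*(-24) - 1*7527 = -61*(-24) - 7527 = 1464 - 7527 = -6063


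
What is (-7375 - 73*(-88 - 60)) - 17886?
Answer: -14457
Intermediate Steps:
(-7375 - 73*(-88 - 60)) - 17886 = (-7375 - 73*(-148)) - 17886 = (-7375 + 10804) - 17886 = 3429 - 17886 = -14457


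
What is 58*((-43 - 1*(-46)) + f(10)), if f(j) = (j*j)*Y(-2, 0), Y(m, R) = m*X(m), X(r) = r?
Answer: 23374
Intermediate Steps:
Y(m, R) = m**2 (Y(m, R) = m*m = m**2)
f(j) = 4*j**2 (f(j) = (j*j)*(-2)**2 = j**2*4 = 4*j**2)
58*((-43 - 1*(-46)) + f(10)) = 58*((-43 - 1*(-46)) + 4*10**2) = 58*((-43 + 46) + 4*100) = 58*(3 + 400) = 58*403 = 23374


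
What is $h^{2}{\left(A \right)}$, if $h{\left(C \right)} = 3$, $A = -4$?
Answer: $9$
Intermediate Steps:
$h^{2}{\left(A \right)} = 3^{2} = 9$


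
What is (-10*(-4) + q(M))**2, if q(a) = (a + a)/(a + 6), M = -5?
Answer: 900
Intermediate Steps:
q(a) = 2*a/(6 + a) (q(a) = (2*a)/(6 + a) = 2*a/(6 + a))
(-10*(-4) + q(M))**2 = (-10*(-4) + 2*(-5)/(6 - 5))**2 = (40 + 2*(-5)/1)**2 = (40 + 2*(-5)*1)**2 = (40 - 10)**2 = 30**2 = 900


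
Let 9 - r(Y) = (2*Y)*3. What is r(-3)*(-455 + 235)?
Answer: -5940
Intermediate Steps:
r(Y) = 9 - 6*Y (r(Y) = 9 - 2*Y*3 = 9 - 6*Y)
r(-3)*(-455 + 235) = (9 - 6*(-3))*(-455 + 235) = (9 + 18)*(-220) = 27*(-220) = -5940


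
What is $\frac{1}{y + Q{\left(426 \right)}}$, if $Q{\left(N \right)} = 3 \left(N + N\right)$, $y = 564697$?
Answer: $\frac{1}{567253} \approx 1.7629 \cdot 10^{-6}$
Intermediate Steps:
$Q{\left(N \right)} = 6 N$ ($Q{\left(N \right)} = 3 \cdot 2 N = 6 N$)
$\frac{1}{y + Q{\left(426 \right)}} = \frac{1}{564697 + 6 \cdot 426} = \frac{1}{564697 + 2556} = \frac{1}{567253}$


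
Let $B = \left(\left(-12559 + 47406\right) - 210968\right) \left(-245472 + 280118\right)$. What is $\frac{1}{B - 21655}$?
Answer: $- \frac{1}{6101909821} \approx -1.6388 \cdot 10^{-10}$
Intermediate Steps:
$B = -6101888166$ ($B = \left(34847 - 210968\right) 34646 = \left(-176121\right) 34646 = -6101888166$)
$\frac{1}{B - 21655} = \frac{1}{-6101888166 - 21655} = \frac{1}{-6101909821} = - \frac{1}{6101909821}$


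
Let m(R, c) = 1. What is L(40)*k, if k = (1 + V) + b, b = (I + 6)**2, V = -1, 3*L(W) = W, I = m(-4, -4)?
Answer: 1960/3 ≈ 653.33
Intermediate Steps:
I = 1
L(W) = W/3
b = 49 (b = (1 + 6)**2 = 7**2 = 49)
k = 49 (k = (1 - 1) + 49 = 0 + 49 = 49)
L(40)*k = ((1/3)*40)*49 = (40/3)*49 = 1960/3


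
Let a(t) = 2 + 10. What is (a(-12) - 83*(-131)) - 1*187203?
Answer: -176318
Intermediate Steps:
a(t) = 12
(a(-12) - 83*(-131)) - 1*187203 = (12 - 83*(-131)) - 1*187203 = (12 + 10873) - 187203 = 10885 - 187203 = -176318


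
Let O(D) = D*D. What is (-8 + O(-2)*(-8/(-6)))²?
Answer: 64/9 ≈ 7.1111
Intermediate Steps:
O(D) = D²
(-8 + O(-2)*(-8/(-6)))² = (-8 + (-2)²*(-8/(-6)))² = (-8 + 4*(-8*(-⅙)))² = (-8 + 4*(4/3))² = (-8 + 16/3)² = (-8/3)² = 64/9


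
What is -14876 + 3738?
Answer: -11138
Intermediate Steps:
-14876 + 3738 = -11138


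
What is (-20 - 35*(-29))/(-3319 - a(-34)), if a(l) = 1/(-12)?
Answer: -11940/39827 ≈ -0.29980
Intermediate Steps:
a(l) = -1/12
(-20 - 35*(-29))/(-3319 - a(-34)) = (-20 - 35*(-29))/(-3319 - 1*(-1/12)) = (-20 + 1015)/(-3319 + 1/12) = 995/(-39827/12) = 995*(-12/39827) = -11940/39827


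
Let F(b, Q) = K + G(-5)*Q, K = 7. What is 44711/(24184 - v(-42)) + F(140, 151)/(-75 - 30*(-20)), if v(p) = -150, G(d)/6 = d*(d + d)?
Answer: 1125973813/12775350 ≈ 88.136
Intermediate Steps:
G(d) = 12*d² (G(d) = 6*(d*(d + d)) = 6*(d*(2*d)) = 6*(2*d²) = 12*d²)
F(b, Q) = 7 + 300*Q (F(b, Q) = 7 + (12*(-5)²)*Q = 7 + (12*25)*Q = 7 + 300*Q)
44711/(24184 - v(-42)) + F(140, 151)/(-75 - 30*(-20)) = 44711/(24184 - 1*(-150)) + (7 + 300*151)/(-75 - 30*(-20)) = 44711/(24184 + 150) + (7 + 45300)/(-75 + 600) = 44711/24334 + 45307/525 = 1125973813/12775350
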